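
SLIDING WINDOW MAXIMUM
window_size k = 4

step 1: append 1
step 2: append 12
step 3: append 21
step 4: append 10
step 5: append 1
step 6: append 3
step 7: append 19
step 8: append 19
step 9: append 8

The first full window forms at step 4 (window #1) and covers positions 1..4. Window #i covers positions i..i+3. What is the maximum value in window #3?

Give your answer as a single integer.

Answer: 21

Derivation:
step 1: append 1 -> window=[1] (not full yet)
step 2: append 12 -> window=[1, 12] (not full yet)
step 3: append 21 -> window=[1, 12, 21] (not full yet)
step 4: append 10 -> window=[1, 12, 21, 10] -> max=21
step 5: append 1 -> window=[12, 21, 10, 1] -> max=21
step 6: append 3 -> window=[21, 10, 1, 3] -> max=21
Window #3 max = 21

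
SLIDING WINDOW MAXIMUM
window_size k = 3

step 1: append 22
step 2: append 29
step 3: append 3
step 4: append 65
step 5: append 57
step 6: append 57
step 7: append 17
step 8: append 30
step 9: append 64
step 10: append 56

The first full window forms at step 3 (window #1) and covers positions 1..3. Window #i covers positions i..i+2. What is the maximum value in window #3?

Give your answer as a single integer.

step 1: append 22 -> window=[22] (not full yet)
step 2: append 29 -> window=[22, 29] (not full yet)
step 3: append 3 -> window=[22, 29, 3] -> max=29
step 4: append 65 -> window=[29, 3, 65] -> max=65
step 5: append 57 -> window=[3, 65, 57] -> max=65
Window #3 max = 65

Answer: 65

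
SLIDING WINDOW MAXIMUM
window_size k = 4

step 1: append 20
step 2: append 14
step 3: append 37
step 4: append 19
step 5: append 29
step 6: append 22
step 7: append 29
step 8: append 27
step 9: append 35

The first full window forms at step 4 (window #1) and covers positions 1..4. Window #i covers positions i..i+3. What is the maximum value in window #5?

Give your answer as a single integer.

step 1: append 20 -> window=[20] (not full yet)
step 2: append 14 -> window=[20, 14] (not full yet)
step 3: append 37 -> window=[20, 14, 37] (not full yet)
step 4: append 19 -> window=[20, 14, 37, 19] -> max=37
step 5: append 29 -> window=[14, 37, 19, 29] -> max=37
step 6: append 22 -> window=[37, 19, 29, 22] -> max=37
step 7: append 29 -> window=[19, 29, 22, 29] -> max=29
step 8: append 27 -> window=[29, 22, 29, 27] -> max=29
Window #5 max = 29

Answer: 29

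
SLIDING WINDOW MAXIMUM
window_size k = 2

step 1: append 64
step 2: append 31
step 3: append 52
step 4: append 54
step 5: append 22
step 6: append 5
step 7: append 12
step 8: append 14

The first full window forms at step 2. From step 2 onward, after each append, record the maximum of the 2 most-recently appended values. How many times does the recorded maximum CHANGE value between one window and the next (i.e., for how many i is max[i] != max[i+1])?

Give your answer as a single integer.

Answer: 5

Derivation:
step 1: append 64 -> window=[64] (not full yet)
step 2: append 31 -> window=[64, 31] -> max=64
step 3: append 52 -> window=[31, 52] -> max=52
step 4: append 54 -> window=[52, 54] -> max=54
step 5: append 22 -> window=[54, 22] -> max=54
step 6: append 5 -> window=[22, 5] -> max=22
step 7: append 12 -> window=[5, 12] -> max=12
step 8: append 14 -> window=[12, 14] -> max=14
Recorded maximums: 64 52 54 54 22 12 14
Changes between consecutive maximums: 5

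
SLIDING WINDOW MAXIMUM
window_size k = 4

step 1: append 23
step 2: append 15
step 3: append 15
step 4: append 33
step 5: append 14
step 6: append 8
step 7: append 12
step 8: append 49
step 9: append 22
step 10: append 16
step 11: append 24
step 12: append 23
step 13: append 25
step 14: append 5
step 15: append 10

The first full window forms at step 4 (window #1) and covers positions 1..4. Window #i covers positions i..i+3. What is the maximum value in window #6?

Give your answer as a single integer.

step 1: append 23 -> window=[23] (not full yet)
step 2: append 15 -> window=[23, 15] (not full yet)
step 3: append 15 -> window=[23, 15, 15] (not full yet)
step 4: append 33 -> window=[23, 15, 15, 33] -> max=33
step 5: append 14 -> window=[15, 15, 33, 14] -> max=33
step 6: append 8 -> window=[15, 33, 14, 8] -> max=33
step 7: append 12 -> window=[33, 14, 8, 12] -> max=33
step 8: append 49 -> window=[14, 8, 12, 49] -> max=49
step 9: append 22 -> window=[8, 12, 49, 22] -> max=49
Window #6 max = 49

Answer: 49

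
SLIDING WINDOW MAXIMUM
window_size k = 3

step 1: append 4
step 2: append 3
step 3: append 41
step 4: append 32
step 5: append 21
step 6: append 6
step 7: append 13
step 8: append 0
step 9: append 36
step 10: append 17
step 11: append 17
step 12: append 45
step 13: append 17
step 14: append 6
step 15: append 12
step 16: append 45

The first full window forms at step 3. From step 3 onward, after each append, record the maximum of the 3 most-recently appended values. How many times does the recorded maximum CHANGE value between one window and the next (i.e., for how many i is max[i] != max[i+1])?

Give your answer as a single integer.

Answer: 7

Derivation:
step 1: append 4 -> window=[4] (not full yet)
step 2: append 3 -> window=[4, 3] (not full yet)
step 3: append 41 -> window=[4, 3, 41] -> max=41
step 4: append 32 -> window=[3, 41, 32] -> max=41
step 5: append 21 -> window=[41, 32, 21] -> max=41
step 6: append 6 -> window=[32, 21, 6] -> max=32
step 7: append 13 -> window=[21, 6, 13] -> max=21
step 8: append 0 -> window=[6, 13, 0] -> max=13
step 9: append 36 -> window=[13, 0, 36] -> max=36
step 10: append 17 -> window=[0, 36, 17] -> max=36
step 11: append 17 -> window=[36, 17, 17] -> max=36
step 12: append 45 -> window=[17, 17, 45] -> max=45
step 13: append 17 -> window=[17, 45, 17] -> max=45
step 14: append 6 -> window=[45, 17, 6] -> max=45
step 15: append 12 -> window=[17, 6, 12] -> max=17
step 16: append 45 -> window=[6, 12, 45] -> max=45
Recorded maximums: 41 41 41 32 21 13 36 36 36 45 45 45 17 45
Changes between consecutive maximums: 7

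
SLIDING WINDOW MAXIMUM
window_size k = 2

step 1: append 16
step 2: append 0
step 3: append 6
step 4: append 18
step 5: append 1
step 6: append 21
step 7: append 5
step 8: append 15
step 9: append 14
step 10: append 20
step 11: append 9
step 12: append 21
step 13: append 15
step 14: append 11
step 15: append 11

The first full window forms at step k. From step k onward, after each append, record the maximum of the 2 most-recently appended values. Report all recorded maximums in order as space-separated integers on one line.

step 1: append 16 -> window=[16] (not full yet)
step 2: append 0 -> window=[16, 0] -> max=16
step 3: append 6 -> window=[0, 6] -> max=6
step 4: append 18 -> window=[6, 18] -> max=18
step 5: append 1 -> window=[18, 1] -> max=18
step 6: append 21 -> window=[1, 21] -> max=21
step 7: append 5 -> window=[21, 5] -> max=21
step 8: append 15 -> window=[5, 15] -> max=15
step 9: append 14 -> window=[15, 14] -> max=15
step 10: append 20 -> window=[14, 20] -> max=20
step 11: append 9 -> window=[20, 9] -> max=20
step 12: append 21 -> window=[9, 21] -> max=21
step 13: append 15 -> window=[21, 15] -> max=21
step 14: append 11 -> window=[15, 11] -> max=15
step 15: append 11 -> window=[11, 11] -> max=11

Answer: 16 6 18 18 21 21 15 15 20 20 21 21 15 11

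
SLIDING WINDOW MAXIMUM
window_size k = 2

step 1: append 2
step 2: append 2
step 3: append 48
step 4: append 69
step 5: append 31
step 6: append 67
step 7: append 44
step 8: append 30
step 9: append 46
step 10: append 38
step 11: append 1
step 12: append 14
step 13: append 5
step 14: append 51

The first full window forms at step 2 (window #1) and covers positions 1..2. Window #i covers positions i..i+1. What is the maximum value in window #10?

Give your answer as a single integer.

step 1: append 2 -> window=[2] (not full yet)
step 2: append 2 -> window=[2, 2] -> max=2
step 3: append 48 -> window=[2, 48] -> max=48
step 4: append 69 -> window=[48, 69] -> max=69
step 5: append 31 -> window=[69, 31] -> max=69
step 6: append 67 -> window=[31, 67] -> max=67
step 7: append 44 -> window=[67, 44] -> max=67
step 8: append 30 -> window=[44, 30] -> max=44
step 9: append 46 -> window=[30, 46] -> max=46
step 10: append 38 -> window=[46, 38] -> max=46
step 11: append 1 -> window=[38, 1] -> max=38
Window #10 max = 38

Answer: 38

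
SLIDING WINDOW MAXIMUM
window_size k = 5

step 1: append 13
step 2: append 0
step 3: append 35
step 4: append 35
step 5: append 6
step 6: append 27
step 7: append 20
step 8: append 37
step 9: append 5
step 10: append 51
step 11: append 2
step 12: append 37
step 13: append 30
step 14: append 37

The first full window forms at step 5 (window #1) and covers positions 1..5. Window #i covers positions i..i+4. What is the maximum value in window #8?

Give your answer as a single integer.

step 1: append 13 -> window=[13] (not full yet)
step 2: append 0 -> window=[13, 0] (not full yet)
step 3: append 35 -> window=[13, 0, 35] (not full yet)
step 4: append 35 -> window=[13, 0, 35, 35] (not full yet)
step 5: append 6 -> window=[13, 0, 35, 35, 6] -> max=35
step 6: append 27 -> window=[0, 35, 35, 6, 27] -> max=35
step 7: append 20 -> window=[35, 35, 6, 27, 20] -> max=35
step 8: append 37 -> window=[35, 6, 27, 20, 37] -> max=37
step 9: append 5 -> window=[6, 27, 20, 37, 5] -> max=37
step 10: append 51 -> window=[27, 20, 37, 5, 51] -> max=51
step 11: append 2 -> window=[20, 37, 5, 51, 2] -> max=51
step 12: append 37 -> window=[37, 5, 51, 2, 37] -> max=51
Window #8 max = 51

Answer: 51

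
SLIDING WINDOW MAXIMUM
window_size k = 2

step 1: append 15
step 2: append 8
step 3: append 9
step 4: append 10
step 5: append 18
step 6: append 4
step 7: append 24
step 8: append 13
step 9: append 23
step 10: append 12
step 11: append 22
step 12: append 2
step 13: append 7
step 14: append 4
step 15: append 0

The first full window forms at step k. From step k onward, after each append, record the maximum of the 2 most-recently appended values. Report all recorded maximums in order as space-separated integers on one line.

Answer: 15 9 10 18 18 24 24 23 23 22 22 7 7 4

Derivation:
step 1: append 15 -> window=[15] (not full yet)
step 2: append 8 -> window=[15, 8] -> max=15
step 3: append 9 -> window=[8, 9] -> max=9
step 4: append 10 -> window=[9, 10] -> max=10
step 5: append 18 -> window=[10, 18] -> max=18
step 6: append 4 -> window=[18, 4] -> max=18
step 7: append 24 -> window=[4, 24] -> max=24
step 8: append 13 -> window=[24, 13] -> max=24
step 9: append 23 -> window=[13, 23] -> max=23
step 10: append 12 -> window=[23, 12] -> max=23
step 11: append 22 -> window=[12, 22] -> max=22
step 12: append 2 -> window=[22, 2] -> max=22
step 13: append 7 -> window=[2, 7] -> max=7
step 14: append 4 -> window=[7, 4] -> max=7
step 15: append 0 -> window=[4, 0] -> max=4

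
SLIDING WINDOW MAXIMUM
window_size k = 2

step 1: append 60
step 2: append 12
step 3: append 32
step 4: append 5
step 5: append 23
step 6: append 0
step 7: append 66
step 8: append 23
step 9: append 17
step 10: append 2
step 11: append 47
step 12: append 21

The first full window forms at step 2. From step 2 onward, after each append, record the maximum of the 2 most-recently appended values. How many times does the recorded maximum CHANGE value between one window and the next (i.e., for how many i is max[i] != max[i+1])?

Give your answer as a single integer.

step 1: append 60 -> window=[60] (not full yet)
step 2: append 12 -> window=[60, 12] -> max=60
step 3: append 32 -> window=[12, 32] -> max=32
step 4: append 5 -> window=[32, 5] -> max=32
step 5: append 23 -> window=[5, 23] -> max=23
step 6: append 0 -> window=[23, 0] -> max=23
step 7: append 66 -> window=[0, 66] -> max=66
step 8: append 23 -> window=[66, 23] -> max=66
step 9: append 17 -> window=[23, 17] -> max=23
step 10: append 2 -> window=[17, 2] -> max=17
step 11: append 47 -> window=[2, 47] -> max=47
step 12: append 21 -> window=[47, 21] -> max=47
Recorded maximums: 60 32 32 23 23 66 66 23 17 47 47
Changes between consecutive maximums: 6

Answer: 6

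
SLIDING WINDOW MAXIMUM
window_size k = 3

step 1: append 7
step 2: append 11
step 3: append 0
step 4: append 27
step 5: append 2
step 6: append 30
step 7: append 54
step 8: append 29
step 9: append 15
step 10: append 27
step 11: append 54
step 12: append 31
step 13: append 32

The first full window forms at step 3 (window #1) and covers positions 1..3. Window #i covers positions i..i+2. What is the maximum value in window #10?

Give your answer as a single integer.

step 1: append 7 -> window=[7] (not full yet)
step 2: append 11 -> window=[7, 11] (not full yet)
step 3: append 0 -> window=[7, 11, 0] -> max=11
step 4: append 27 -> window=[11, 0, 27] -> max=27
step 5: append 2 -> window=[0, 27, 2] -> max=27
step 6: append 30 -> window=[27, 2, 30] -> max=30
step 7: append 54 -> window=[2, 30, 54] -> max=54
step 8: append 29 -> window=[30, 54, 29] -> max=54
step 9: append 15 -> window=[54, 29, 15] -> max=54
step 10: append 27 -> window=[29, 15, 27] -> max=29
step 11: append 54 -> window=[15, 27, 54] -> max=54
step 12: append 31 -> window=[27, 54, 31] -> max=54
Window #10 max = 54

Answer: 54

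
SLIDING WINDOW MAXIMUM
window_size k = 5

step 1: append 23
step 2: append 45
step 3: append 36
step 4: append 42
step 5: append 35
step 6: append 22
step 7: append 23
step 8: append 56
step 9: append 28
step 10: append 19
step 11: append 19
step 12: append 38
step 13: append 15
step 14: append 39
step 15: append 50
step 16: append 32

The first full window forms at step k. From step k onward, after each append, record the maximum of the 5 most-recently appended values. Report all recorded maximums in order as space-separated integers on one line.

Answer: 45 45 42 56 56 56 56 56 38 39 50 50

Derivation:
step 1: append 23 -> window=[23] (not full yet)
step 2: append 45 -> window=[23, 45] (not full yet)
step 3: append 36 -> window=[23, 45, 36] (not full yet)
step 4: append 42 -> window=[23, 45, 36, 42] (not full yet)
step 5: append 35 -> window=[23, 45, 36, 42, 35] -> max=45
step 6: append 22 -> window=[45, 36, 42, 35, 22] -> max=45
step 7: append 23 -> window=[36, 42, 35, 22, 23] -> max=42
step 8: append 56 -> window=[42, 35, 22, 23, 56] -> max=56
step 9: append 28 -> window=[35, 22, 23, 56, 28] -> max=56
step 10: append 19 -> window=[22, 23, 56, 28, 19] -> max=56
step 11: append 19 -> window=[23, 56, 28, 19, 19] -> max=56
step 12: append 38 -> window=[56, 28, 19, 19, 38] -> max=56
step 13: append 15 -> window=[28, 19, 19, 38, 15] -> max=38
step 14: append 39 -> window=[19, 19, 38, 15, 39] -> max=39
step 15: append 50 -> window=[19, 38, 15, 39, 50] -> max=50
step 16: append 32 -> window=[38, 15, 39, 50, 32] -> max=50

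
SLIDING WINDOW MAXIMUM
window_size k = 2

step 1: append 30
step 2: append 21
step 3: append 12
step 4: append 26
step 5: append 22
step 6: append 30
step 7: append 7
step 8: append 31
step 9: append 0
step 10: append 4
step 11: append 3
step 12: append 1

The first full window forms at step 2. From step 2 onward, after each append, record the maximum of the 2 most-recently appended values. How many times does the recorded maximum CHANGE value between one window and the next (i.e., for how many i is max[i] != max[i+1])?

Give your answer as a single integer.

step 1: append 30 -> window=[30] (not full yet)
step 2: append 21 -> window=[30, 21] -> max=30
step 3: append 12 -> window=[21, 12] -> max=21
step 4: append 26 -> window=[12, 26] -> max=26
step 5: append 22 -> window=[26, 22] -> max=26
step 6: append 30 -> window=[22, 30] -> max=30
step 7: append 7 -> window=[30, 7] -> max=30
step 8: append 31 -> window=[7, 31] -> max=31
step 9: append 0 -> window=[31, 0] -> max=31
step 10: append 4 -> window=[0, 4] -> max=4
step 11: append 3 -> window=[4, 3] -> max=4
step 12: append 1 -> window=[3, 1] -> max=3
Recorded maximums: 30 21 26 26 30 30 31 31 4 4 3
Changes between consecutive maximums: 6

Answer: 6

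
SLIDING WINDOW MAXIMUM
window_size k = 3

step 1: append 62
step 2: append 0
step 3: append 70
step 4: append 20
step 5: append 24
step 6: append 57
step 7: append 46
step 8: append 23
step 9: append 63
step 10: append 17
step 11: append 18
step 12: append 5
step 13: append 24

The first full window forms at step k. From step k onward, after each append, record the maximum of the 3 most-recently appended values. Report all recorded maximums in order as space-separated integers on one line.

step 1: append 62 -> window=[62] (not full yet)
step 2: append 0 -> window=[62, 0] (not full yet)
step 3: append 70 -> window=[62, 0, 70] -> max=70
step 4: append 20 -> window=[0, 70, 20] -> max=70
step 5: append 24 -> window=[70, 20, 24] -> max=70
step 6: append 57 -> window=[20, 24, 57] -> max=57
step 7: append 46 -> window=[24, 57, 46] -> max=57
step 8: append 23 -> window=[57, 46, 23] -> max=57
step 9: append 63 -> window=[46, 23, 63] -> max=63
step 10: append 17 -> window=[23, 63, 17] -> max=63
step 11: append 18 -> window=[63, 17, 18] -> max=63
step 12: append 5 -> window=[17, 18, 5] -> max=18
step 13: append 24 -> window=[18, 5, 24] -> max=24

Answer: 70 70 70 57 57 57 63 63 63 18 24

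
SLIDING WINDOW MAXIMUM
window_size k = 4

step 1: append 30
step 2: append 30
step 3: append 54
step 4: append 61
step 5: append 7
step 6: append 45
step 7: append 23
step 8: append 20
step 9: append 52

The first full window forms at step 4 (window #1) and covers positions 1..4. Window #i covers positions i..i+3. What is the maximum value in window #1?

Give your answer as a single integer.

step 1: append 30 -> window=[30] (not full yet)
step 2: append 30 -> window=[30, 30] (not full yet)
step 3: append 54 -> window=[30, 30, 54] (not full yet)
step 4: append 61 -> window=[30, 30, 54, 61] -> max=61
Window #1 max = 61

Answer: 61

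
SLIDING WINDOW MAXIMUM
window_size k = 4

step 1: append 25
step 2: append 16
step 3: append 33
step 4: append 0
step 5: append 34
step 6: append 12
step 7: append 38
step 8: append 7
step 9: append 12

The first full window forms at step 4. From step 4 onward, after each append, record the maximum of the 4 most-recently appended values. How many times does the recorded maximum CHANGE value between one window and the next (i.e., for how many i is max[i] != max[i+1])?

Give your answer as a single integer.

step 1: append 25 -> window=[25] (not full yet)
step 2: append 16 -> window=[25, 16] (not full yet)
step 3: append 33 -> window=[25, 16, 33] (not full yet)
step 4: append 0 -> window=[25, 16, 33, 0] -> max=33
step 5: append 34 -> window=[16, 33, 0, 34] -> max=34
step 6: append 12 -> window=[33, 0, 34, 12] -> max=34
step 7: append 38 -> window=[0, 34, 12, 38] -> max=38
step 8: append 7 -> window=[34, 12, 38, 7] -> max=38
step 9: append 12 -> window=[12, 38, 7, 12] -> max=38
Recorded maximums: 33 34 34 38 38 38
Changes between consecutive maximums: 2

Answer: 2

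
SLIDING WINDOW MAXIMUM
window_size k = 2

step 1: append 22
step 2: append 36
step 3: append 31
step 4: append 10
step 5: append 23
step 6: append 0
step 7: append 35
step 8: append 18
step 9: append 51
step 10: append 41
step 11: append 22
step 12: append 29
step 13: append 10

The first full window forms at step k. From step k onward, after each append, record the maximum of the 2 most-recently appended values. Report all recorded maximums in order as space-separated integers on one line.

Answer: 36 36 31 23 23 35 35 51 51 41 29 29

Derivation:
step 1: append 22 -> window=[22] (not full yet)
step 2: append 36 -> window=[22, 36] -> max=36
step 3: append 31 -> window=[36, 31] -> max=36
step 4: append 10 -> window=[31, 10] -> max=31
step 5: append 23 -> window=[10, 23] -> max=23
step 6: append 0 -> window=[23, 0] -> max=23
step 7: append 35 -> window=[0, 35] -> max=35
step 8: append 18 -> window=[35, 18] -> max=35
step 9: append 51 -> window=[18, 51] -> max=51
step 10: append 41 -> window=[51, 41] -> max=51
step 11: append 22 -> window=[41, 22] -> max=41
step 12: append 29 -> window=[22, 29] -> max=29
step 13: append 10 -> window=[29, 10] -> max=29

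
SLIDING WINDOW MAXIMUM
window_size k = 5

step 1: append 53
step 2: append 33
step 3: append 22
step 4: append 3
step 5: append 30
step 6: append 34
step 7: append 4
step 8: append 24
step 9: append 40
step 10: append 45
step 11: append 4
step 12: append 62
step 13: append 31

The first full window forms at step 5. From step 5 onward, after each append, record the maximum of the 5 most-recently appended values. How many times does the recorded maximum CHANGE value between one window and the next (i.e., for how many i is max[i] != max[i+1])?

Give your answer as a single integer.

Answer: 4

Derivation:
step 1: append 53 -> window=[53] (not full yet)
step 2: append 33 -> window=[53, 33] (not full yet)
step 3: append 22 -> window=[53, 33, 22] (not full yet)
step 4: append 3 -> window=[53, 33, 22, 3] (not full yet)
step 5: append 30 -> window=[53, 33, 22, 3, 30] -> max=53
step 6: append 34 -> window=[33, 22, 3, 30, 34] -> max=34
step 7: append 4 -> window=[22, 3, 30, 34, 4] -> max=34
step 8: append 24 -> window=[3, 30, 34, 4, 24] -> max=34
step 9: append 40 -> window=[30, 34, 4, 24, 40] -> max=40
step 10: append 45 -> window=[34, 4, 24, 40, 45] -> max=45
step 11: append 4 -> window=[4, 24, 40, 45, 4] -> max=45
step 12: append 62 -> window=[24, 40, 45, 4, 62] -> max=62
step 13: append 31 -> window=[40, 45, 4, 62, 31] -> max=62
Recorded maximums: 53 34 34 34 40 45 45 62 62
Changes between consecutive maximums: 4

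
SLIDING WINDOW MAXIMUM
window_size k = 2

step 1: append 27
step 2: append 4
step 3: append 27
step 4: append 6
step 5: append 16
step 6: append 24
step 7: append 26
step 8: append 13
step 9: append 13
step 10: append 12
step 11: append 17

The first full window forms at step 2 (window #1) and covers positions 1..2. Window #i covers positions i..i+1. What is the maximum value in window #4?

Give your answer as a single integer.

Answer: 16

Derivation:
step 1: append 27 -> window=[27] (not full yet)
step 2: append 4 -> window=[27, 4] -> max=27
step 3: append 27 -> window=[4, 27] -> max=27
step 4: append 6 -> window=[27, 6] -> max=27
step 5: append 16 -> window=[6, 16] -> max=16
Window #4 max = 16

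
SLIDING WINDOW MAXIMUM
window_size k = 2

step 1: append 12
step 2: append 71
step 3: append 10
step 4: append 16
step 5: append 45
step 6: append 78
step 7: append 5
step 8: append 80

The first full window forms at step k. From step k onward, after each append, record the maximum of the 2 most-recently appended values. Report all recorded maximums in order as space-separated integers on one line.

Answer: 71 71 16 45 78 78 80

Derivation:
step 1: append 12 -> window=[12] (not full yet)
step 2: append 71 -> window=[12, 71] -> max=71
step 3: append 10 -> window=[71, 10] -> max=71
step 4: append 16 -> window=[10, 16] -> max=16
step 5: append 45 -> window=[16, 45] -> max=45
step 6: append 78 -> window=[45, 78] -> max=78
step 7: append 5 -> window=[78, 5] -> max=78
step 8: append 80 -> window=[5, 80] -> max=80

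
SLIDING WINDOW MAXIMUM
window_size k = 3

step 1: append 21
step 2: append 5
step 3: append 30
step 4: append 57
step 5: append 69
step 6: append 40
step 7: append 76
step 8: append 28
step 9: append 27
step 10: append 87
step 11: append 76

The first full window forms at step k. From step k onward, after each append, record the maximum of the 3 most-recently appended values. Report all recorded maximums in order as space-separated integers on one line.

Answer: 30 57 69 69 76 76 76 87 87

Derivation:
step 1: append 21 -> window=[21] (not full yet)
step 2: append 5 -> window=[21, 5] (not full yet)
step 3: append 30 -> window=[21, 5, 30] -> max=30
step 4: append 57 -> window=[5, 30, 57] -> max=57
step 5: append 69 -> window=[30, 57, 69] -> max=69
step 6: append 40 -> window=[57, 69, 40] -> max=69
step 7: append 76 -> window=[69, 40, 76] -> max=76
step 8: append 28 -> window=[40, 76, 28] -> max=76
step 9: append 27 -> window=[76, 28, 27] -> max=76
step 10: append 87 -> window=[28, 27, 87] -> max=87
step 11: append 76 -> window=[27, 87, 76] -> max=87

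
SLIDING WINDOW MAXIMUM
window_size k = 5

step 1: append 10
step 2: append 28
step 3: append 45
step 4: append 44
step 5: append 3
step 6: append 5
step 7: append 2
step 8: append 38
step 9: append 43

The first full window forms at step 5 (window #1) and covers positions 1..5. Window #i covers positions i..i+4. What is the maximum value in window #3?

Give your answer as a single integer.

Answer: 45

Derivation:
step 1: append 10 -> window=[10] (not full yet)
step 2: append 28 -> window=[10, 28] (not full yet)
step 3: append 45 -> window=[10, 28, 45] (not full yet)
step 4: append 44 -> window=[10, 28, 45, 44] (not full yet)
step 5: append 3 -> window=[10, 28, 45, 44, 3] -> max=45
step 6: append 5 -> window=[28, 45, 44, 3, 5] -> max=45
step 7: append 2 -> window=[45, 44, 3, 5, 2] -> max=45
Window #3 max = 45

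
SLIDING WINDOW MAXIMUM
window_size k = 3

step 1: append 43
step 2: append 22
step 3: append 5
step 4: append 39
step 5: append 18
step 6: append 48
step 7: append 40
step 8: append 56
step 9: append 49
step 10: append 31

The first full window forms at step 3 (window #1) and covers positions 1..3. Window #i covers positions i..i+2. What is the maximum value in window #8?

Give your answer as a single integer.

step 1: append 43 -> window=[43] (not full yet)
step 2: append 22 -> window=[43, 22] (not full yet)
step 3: append 5 -> window=[43, 22, 5] -> max=43
step 4: append 39 -> window=[22, 5, 39] -> max=39
step 5: append 18 -> window=[5, 39, 18] -> max=39
step 6: append 48 -> window=[39, 18, 48] -> max=48
step 7: append 40 -> window=[18, 48, 40] -> max=48
step 8: append 56 -> window=[48, 40, 56] -> max=56
step 9: append 49 -> window=[40, 56, 49] -> max=56
step 10: append 31 -> window=[56, 49, 31] -> max=56
Window #8 max = 56

Answer: 56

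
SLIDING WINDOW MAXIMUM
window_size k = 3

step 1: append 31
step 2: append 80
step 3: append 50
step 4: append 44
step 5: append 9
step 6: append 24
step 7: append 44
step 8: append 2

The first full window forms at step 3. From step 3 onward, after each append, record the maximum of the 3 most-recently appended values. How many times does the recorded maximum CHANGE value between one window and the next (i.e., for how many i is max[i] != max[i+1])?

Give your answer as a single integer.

Answer: 2

Derivation:
step 1: append 31 -> window=[31] (not full yet)
step 2: append 80 -> window=[31, 80] (not full yet)
step 3: append 50 -> window=[31, 80, 50] -> max=80
step 4: append 44 -> window=[80, 50, 44] -> max=80
step 5: append 9 -> window=[50, 44, 9] -> max=50
step 6: append 24 -> window=[44, 9, 24] -> max=44
step 7: append 44 -> window=[9, 24, 44] -> max=44
step 8: append 2 -> window=[24, 44, 2] -> max=44
Recorded maximums: 80 80 50 44 44 44
Changes between consecutive maximums: 2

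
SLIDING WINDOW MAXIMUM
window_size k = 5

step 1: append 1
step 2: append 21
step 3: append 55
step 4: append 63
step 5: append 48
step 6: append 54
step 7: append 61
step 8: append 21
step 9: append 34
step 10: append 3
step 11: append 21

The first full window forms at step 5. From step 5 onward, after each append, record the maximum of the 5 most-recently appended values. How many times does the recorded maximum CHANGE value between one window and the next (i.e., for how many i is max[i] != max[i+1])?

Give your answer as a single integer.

step 1: append 1 -> window=[1] (not full yet)
step 2: append 21 -> window=[1, 21] (not full yet)
step 3: append 55 -> window=[1, 21, 55] (not full yet)
step 4: append 63 -> window=[1, 21, 55, 63] (not full yet)
step 5: append 48 -> window=[1, 21, 55, 63, 48] -> max=63
step 6: append 54 -> window=[21, 55, 63, 48, 54] -> max=63
step 7: append 61 -> window=[55, 63, 48, 54, 61] -> max=63
step 8: append 21 -> window=[63, 48, 54, 61, 21] -> max=63
step 9: append 34 -> window=[48, 54, 61, 21, 34] -> max=61
step 10: append 3 -> window=[54, 61, 21, 34, 3] -> max=61
step 11: append 21 -> window=[61, 21, 34, 3, 21] -> max=61
Recorded maximums: 63 63 63 63 61 61 61
Changes between consecutive maximums: 1

Answer: 1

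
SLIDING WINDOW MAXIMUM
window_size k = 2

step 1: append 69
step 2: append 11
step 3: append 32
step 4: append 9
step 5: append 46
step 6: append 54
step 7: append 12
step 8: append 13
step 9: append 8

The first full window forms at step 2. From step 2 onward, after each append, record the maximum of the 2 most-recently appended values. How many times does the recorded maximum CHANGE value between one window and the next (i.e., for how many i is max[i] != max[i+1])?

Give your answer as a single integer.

step 1: append 69 -> window=[69] (not full yet)
step 2: append 11 -> window=[69, 11] -> max=69
step 3: append 32 -> window=[11, 32] -> max=32
step 4: append 9 -> window=[32, 9] -> max=32
step 5: append 46 -> window=[9, 46] -> max=46
step 6: append 54 -> window=[46, 54] -> max=54
step 7: append 12 -> window=[54, 12] -> max=54
step 8: append 13 -> window=[12, 13] -> max=13
step 9: append 8 -> window=[13, 8] -> max=13
Recorded maximums: 69 32 32 46 54 54 13 13
Changes between consecutive maximums: 4

Answer: 4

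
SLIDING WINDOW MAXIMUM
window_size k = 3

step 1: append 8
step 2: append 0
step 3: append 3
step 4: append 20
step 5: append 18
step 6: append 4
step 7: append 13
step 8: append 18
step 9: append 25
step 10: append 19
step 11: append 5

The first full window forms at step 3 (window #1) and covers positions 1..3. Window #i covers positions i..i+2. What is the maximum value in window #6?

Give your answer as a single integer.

Answer: 18

Derivation:
step 1: append 8 -> window=[8] (not full yet)
step 2: append 0 -> window=[8, 0] (not full yet)
step 3: append 3 -> window=[8, 0, 3] -> max=8
step 4: append 20 -> window=[0, 3, 20] -> max=20
step 5: append 18 -> window=[3, 20, 18] -> max=20
step 6: append 4 -> window=[20, 18, 4] -> max=20
step 7: append 13 -> window=[18, 4, 13] -> max=18
step 8: append 18 -> window=[4, 13, 18] -> max=18
Window #6 max = 18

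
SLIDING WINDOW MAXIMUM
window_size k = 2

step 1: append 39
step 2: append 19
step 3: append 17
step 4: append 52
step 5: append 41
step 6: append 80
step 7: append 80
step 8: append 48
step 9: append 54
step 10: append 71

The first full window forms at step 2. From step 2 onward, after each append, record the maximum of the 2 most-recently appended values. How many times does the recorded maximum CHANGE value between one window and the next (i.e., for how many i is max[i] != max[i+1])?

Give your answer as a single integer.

Answer: 5

Derivation:
step 1: append 39 -> window=[39] (not full yet)
step 2: append 19 -> window=[39, 19] -> max=39
step 3: append 17 -> window=[19, 17] -> max=19
step 4: append 52 -> window=[17, 52] -> max=52
step 5: append 41 -> window=[52, 41] -> max=52
step 6: append 80 -> window=[41, 80] -> max=80
step 7: append 80 -> window=[80, 80] -> max=80
step 8: append 48 -> window=[80, 48] -> max=80
step 9: append 54 -> window=[48, 54] -> max=54
step 10: append 71 -> window=[54, 71] -> max=71
Recorded maximums: 39 19 52 52 80 80 80 54 71
Changes between consecutive maximums: 5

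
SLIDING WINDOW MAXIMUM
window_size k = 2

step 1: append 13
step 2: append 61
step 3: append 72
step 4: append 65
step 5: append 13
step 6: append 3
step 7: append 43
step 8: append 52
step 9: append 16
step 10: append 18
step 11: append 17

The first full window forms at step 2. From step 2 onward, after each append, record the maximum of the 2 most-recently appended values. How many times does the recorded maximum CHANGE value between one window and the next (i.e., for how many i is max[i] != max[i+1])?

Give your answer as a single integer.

Answer: 6

Derivation:
step 1: append 13 -> window=[13] (not full yet)
step 2: append 61 -> window=[13, 61] -> max=61
step 3: append 72 -> window=[61, 72] -> max=72
step 4: append 65 -> window=[72, 65] -> max=72
step 5: append 13 -> window=[65, 13] -> max=65
step 6: append 3 -> window=[13, 3] -> max=13
step 7: append 43 -> window=[3, 43] -> max=43
step 8: append 52 -> window=[43, 52] -> max=52
step 9: append 16 -> window=[52, 16] -> max=52
step 10: append 18 -> window=[16, 18] -> max=18
step 11: append 17 -> window=[18, 17] -> max=18
Recorded maximums: 61 72 72 65 13 43 52 52 18 18
Changes between consecutive maximums: 6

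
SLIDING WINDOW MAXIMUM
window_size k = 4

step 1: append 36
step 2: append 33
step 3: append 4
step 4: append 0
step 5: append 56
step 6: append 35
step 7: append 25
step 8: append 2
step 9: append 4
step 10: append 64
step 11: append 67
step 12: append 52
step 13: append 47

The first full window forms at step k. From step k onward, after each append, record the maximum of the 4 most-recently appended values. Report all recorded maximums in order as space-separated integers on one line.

Answer: 36 56 56 56 56 35 64 67 67 67

Derivation:
step 1: append 36 -> window=[36] (not full yet)
step 2: append 33 -> window=[36, 33] (not full yet)
step 3: append 4 -> window=[36, 33, 4] (not full yet)
step 4: append 0 -> window=[36, 33, 4, 0] -> max=36
step 5: append 56 -> window=[33, 4, 0, 56] -> max=56
step 6: append 35 -> window=[4, 0, 56, 35] -> max=56
step 7: append 25 -> window=[0, 56, 35, 25] -> max=56
step 8: append 2 -> window=[56, 35, 25, 2] -> max=56
step 9: append 4 -> window=[35, 25, 2, 4] -> max=35
step 10: append 64 -> window=[25, 2, 4, 64] -> max=64
step 11: append 67 -> window=[2, 4, 64, 67] -> max=67
step 12: append 52 -> window=[4, 64, 67, 52] -> max=67
step 13: append 47 -> window=[64, 67, 52, 47] -> max=67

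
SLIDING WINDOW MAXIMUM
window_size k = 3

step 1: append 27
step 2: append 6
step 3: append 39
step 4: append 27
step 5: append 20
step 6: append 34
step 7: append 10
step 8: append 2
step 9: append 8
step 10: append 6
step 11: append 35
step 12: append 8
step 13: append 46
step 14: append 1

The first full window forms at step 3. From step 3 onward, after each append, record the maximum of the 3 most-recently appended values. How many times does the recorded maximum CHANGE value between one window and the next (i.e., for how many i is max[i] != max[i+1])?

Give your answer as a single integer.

step 1: append 27 -> window=[27] (not full yet)
step 2: append 6 -> window=[27, 6] (not full yet)
step 3: append 39 -> window=[27, 6, 39] -> max=39
step 4: append 27 -> window=[6, 39, 27] -> max=39
step 5: append 20 -> window=[39, 27, 20] -> max=39
step 6: append 34 -> window=[27, 20, 34] -> max=34
step 7: append 10 -> window=[20, 34, 10] -> max=34
step 8: append 2 -> window=[34, 10, 2] -> max=34
step 9: append 8 -> window=[10, 2, 8] -> max=10
step 10: append 6 -> window=[2, 8, 6] -> max=8
step 11: append 35 -> window=[8, 6, 35] -> max=35
step 12: append 8 -> window=[6, 35, 8] -> max=35
step 13: append 46 -> window=[35, 8, 46] -> max=46
step 14: append 1 -> window=[8, 46, 1] -> max=46
Recorded maximums: 39 39 39 34 34 34 10 8 35 35 46 46
Changes between consecutive maximums: 5

Answer: 5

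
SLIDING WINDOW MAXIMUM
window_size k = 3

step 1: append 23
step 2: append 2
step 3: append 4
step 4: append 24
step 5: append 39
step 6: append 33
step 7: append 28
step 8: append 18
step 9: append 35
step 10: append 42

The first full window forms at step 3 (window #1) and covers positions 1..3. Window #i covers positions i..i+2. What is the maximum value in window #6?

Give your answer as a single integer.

Answer: 33

Derivation:
step 1: append 23 -> window=[23] (not full yet)
step 2: append 2 -> window=[23, 2] (not full yet)
step 3: append 4 -> window=[23, 2, 4] -> max=23
step 4: append 24 -> window=[2, 4, 24] -> max=24
step 5: append 39 -> window=[4, 24, 39] -> max=39
step 6: append 33 -> window=[24, 39, 33] -> max=39
step 7: append 28 -> window=[39, 33, 28] -> max=39
step 8: append 18 -> window=[33, 28, 18] -> max=33
Window #6 max = 33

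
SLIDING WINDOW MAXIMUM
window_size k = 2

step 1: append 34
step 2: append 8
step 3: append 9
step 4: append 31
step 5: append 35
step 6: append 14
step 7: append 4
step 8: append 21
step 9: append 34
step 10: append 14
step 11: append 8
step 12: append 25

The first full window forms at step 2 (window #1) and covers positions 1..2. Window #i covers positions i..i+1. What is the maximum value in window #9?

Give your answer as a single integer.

Answer: 34

Derivation:
step 1: append 34 -> window=[34] (not full yet)
step 2: append 8 -> window=[34, 8] -> max=34
step 3: append 9 -> window=[8, 9] -> max=9
step 4: append 31 -> window=[9, 31] -> max=31
step 5: append 35 -> window=[31, 35] -> max=35
step 6: append 14 -> window=[35, 14] -> max=35
step 7: append 4 -> window=[14, 4] -> max=14
step 8: append 21 -> window=[4, 21] -> max=21
step 9: append 34 -> window=[21, 34] -> max=34
step 10: append 14 -> window=[34, 14] -> max=34
Window #9 max = 34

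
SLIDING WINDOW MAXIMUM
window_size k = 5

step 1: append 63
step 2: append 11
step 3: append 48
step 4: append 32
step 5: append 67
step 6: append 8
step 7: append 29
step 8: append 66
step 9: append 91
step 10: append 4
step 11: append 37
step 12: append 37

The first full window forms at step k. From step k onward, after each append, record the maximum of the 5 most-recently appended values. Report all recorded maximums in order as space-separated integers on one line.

Answer: 67 67 67 67 91 91 91 91

Derivation:
step 1: append 63 -> window=[63] (not full yet)
step 2: append 11 -> window=[63, 11] (not full yet)
step 3: append 48 -> window=[63, 11, 48] (not full yet)
step 4: append 32 -> window=[63, 11, 48, 32] (not full yet)
step 5: append 67 -> window=[63, 11, 48, 32, 67] -> max=67
step 6: append 8 -> window=[11, 48, 32, 67, 8] -> max=67
step 7: append 29 -> window=[48, 32, 67, 8, 29] -> max=67
step 8: append 66 -> window=[32, 67, 8, 29, 66] -> max=67
step 9: append 91 -> window=[67, 8, 29, 66, 91] -> max=91
step 10: append 4 -> window=[8, 29, 66, 91, 4] -> max=91
step 11: append 37 -> window=[29, 66, 91, 4, 37] -> max=91
step 12: append 37 -> window=[66, 91, 4, 37, 37] -> max=91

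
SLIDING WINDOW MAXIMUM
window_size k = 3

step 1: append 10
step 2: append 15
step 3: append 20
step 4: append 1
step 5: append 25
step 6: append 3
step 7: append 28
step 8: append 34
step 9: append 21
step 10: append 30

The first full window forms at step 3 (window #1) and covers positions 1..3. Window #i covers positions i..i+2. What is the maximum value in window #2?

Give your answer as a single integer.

Answer: 20

Derivation:
step 1: append 10 -> window=[10] (not full yet)
step 2: append 15 -> window=[10, 15] (not full yet)
step 3: append 20 -> window=[10, 15, 20] -> max=20
step 4: append 1 -> window=[15, 20, 1] -> max=20
Window #2 max = 20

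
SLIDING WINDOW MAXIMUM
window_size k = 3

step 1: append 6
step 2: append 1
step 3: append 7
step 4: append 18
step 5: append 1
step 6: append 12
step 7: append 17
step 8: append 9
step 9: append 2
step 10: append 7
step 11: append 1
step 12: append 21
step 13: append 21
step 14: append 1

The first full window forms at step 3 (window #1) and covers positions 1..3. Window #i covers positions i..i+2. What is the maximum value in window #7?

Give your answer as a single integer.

step 1: append 6 -> window=[6] (not full yet)
step 2: append 1 -> window=[6, 1] (not full yet)
step 3: append 7 -> window=[6, 1, 7] -> max=7
step 4: append 18 -> window=[1, 7, 18] -> max=18
step 5: append 1 -> window=[7, 18, 1] -> max=18
step 6: append 12 -> window=[18, 1, 12] -> max=18
step 7: append 17 -> window=[1, 12, 17] -> max=17
step 8: append 9 -> window=[12, 17, 9] -> max=17
step 9: append 2 -> window=[17, 9, 2] -> max=17
Window #7 max = 17

Answer: 17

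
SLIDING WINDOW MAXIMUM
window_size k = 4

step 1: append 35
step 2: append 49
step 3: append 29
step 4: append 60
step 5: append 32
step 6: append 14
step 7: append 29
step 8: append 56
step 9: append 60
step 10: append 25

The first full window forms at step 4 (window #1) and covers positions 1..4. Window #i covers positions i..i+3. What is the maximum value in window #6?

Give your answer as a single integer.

Answer: 60

Derivation:
step 1: append 35 -> window=[35] (not full yet)
step 2: append 49 -> window=[35, 49] (not full yet)
step 3: append 29 -> window=[35, 49, 29] (not full yet)
step 4: append 60 -> window=[35, 49, 29, 60] -> max=60
step 5: append 32 -> window=[49, 29, 60, 32] -> max=60
step 6: append 14 -> window=[29, 60, 32, 14] -> max=60
step 7: append 29 -> window=[60, 32, 14, 29] -> max=60
step 8: append 56 -> window=[32, 14, 29, 56] -> max=56
step 9: append 60 -> window=[14, 29, 56, 60] -> max=60
Window #6 max = 60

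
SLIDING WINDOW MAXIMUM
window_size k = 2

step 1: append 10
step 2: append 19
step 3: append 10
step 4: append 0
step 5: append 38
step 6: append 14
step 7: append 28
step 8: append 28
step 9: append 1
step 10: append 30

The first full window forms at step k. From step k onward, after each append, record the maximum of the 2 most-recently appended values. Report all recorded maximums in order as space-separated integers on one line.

Answer: 19 19 10 38 38 28 28 28 30

Derivation:
step 1: append 10 -> window=[10] (not full yet)
step 2: append 19 -> window=[10, 19] -> max=19
step 3: append 10 -> window=[19, 10] -> max=19
step 4: append 0 -> window=[10, 0] -> max=10
step 5: append 38 -> window=[0, 38] -> max=38
step 6: append 14 -> window=[38, 14] -> max=38
step 7: append 28 -> window=[14, 28] -> max=28
step 8: append 28 -> window=[28, 28] -> max=28
step 9: append 1 -> window=[28, 1] -> max=28
step 10: append 30 -> window=[1, 30] -> max=30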